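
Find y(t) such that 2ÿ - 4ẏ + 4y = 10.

y = 5/2 + C1*cos(t)*exp(t) + C2*exp(t)*sin(t)

Divide through by 2: y'' - 2y' + 2y = 5.
Characteristic equation r² - 2r + 2 = 0 has discriminant (-2)² - 4·(2) = -4 < 0, so r = 1 ± i.
Hence y_h = C1*cos(t)*exp(t) + C2*exp(t)*sin(t).
For the particular solution try y_p = A0. Substituting and matching coefficients of each power of t gives A0 = 5/2, so y_p = 5/2.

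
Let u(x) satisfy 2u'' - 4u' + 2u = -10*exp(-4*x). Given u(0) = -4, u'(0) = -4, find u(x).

Divide through by 2: u'' - 2u' + u = -5*exp(-4*x).
Characteristic equation r² - 2r + 1 = 0 has discriminant (-2)² - 4·(1) = 0, so r = 1 is a repeated root.
Hence u_h = (C1 + C2*x)*exp(x).
Try u_p = A*exp(-4*x). Substituting into the equation and dividing by exp(-4*x) gives A = -1/5, so u_p = -exp(-4*x)/5.
General solution: u = -exp(-4*x)/5 + C1*exp(x) + C2*x*exp(x).
Apply the initial conditions: u(0) = -1/5 + C1 = -4 and u'(0) = 4/5 + C1 + C2 = -4. Solving gives C1 = -19/5, C2 = -1.

u = -19*exp(x)/5 - exp(-4*x)/5 - x*exp(x)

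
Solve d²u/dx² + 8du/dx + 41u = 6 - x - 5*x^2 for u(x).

u = 10184/68921 - 5*x**2/41 + 39*x/1681 + C1*cos(5*x)*exp(-4*x) + C2*exp(-4*x)*sin(5*x)

Characteristic equation r² + 8r + 41 = 0 has discriminant (8)² - 4·(41) = -100 < 0, so r = -4 ± 5i.
Hence u_h = C1*cos(5*x)*exp(-4*x) + C2*exp(-4*x)*sin(5*x).
For the particular solution try u_p = A0 + A1*x + A2*x^2. Substituting and matching coefficients of each power of x gives A0 = 10184/68921, A1 = 39/1681, A2 = -5/41, so u_p = 10184/68921 - 5*x^2/41 + 39*x/1681.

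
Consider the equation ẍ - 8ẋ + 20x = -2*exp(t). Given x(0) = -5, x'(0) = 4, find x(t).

x = -2*exp(t)/13 - 63*cos(2*t)*exp(4*t)/13 + 153*exp(4*t)*sin(2*t)/13

Characteristic equation r² - 8r + 20 = 0 has discriminant (-8)² - 4·(20) = -16 < 0, so r = 4 ± 2i.
Hence x_h = C1*cos(2*t)*exp(4*t) + C2*exp(4*t)*sin(2*t).
Try x_p = A*exp(t). Substituting into the equation and dividing by exp(t) gives A = -2/13, so x_p = -2*exp(t)/13.
General solution: x = -2*exp(t)/13 + C1*cos(2*t)*exp(4*t) + C2*exp(4*t)*sin(2*t).
Apply the initial conditions: x(0) = -2/13 + C1 = -5 and x'(0) = -2/13 + 2*C2 + 4*C1 = 4. Solving gives C1 = -63/13, C2 = 153/13.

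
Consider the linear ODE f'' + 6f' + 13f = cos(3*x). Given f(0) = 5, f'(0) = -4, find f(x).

f = cos(3*x)/85 + 9*sin(3*x)/170 + 424*cos(2*x)*exp(-3*x)/85 + 1837*exp(-3*x)*sin(2*x)/340

Characteristic equation r² + 6r + 13 = 0 has discriminant (6)² - 4·(13) = -16 < 0, so r = -3 ± 2i.
Hence f_h = C1*cos(2*x)*exp(-3*x) + C2*exp(-3*x)*sin(2*x).
Try f_p = A*cos(3*x) + B*sin(3*x). Substituting and equating the coefficients of cos(3x) and sin(3x) gives A = 1/85, B = 9/170, so f_p = cos(3*x)/85 + 9*sin(3*x)/170.
General solution: f = cos(3*x)/85 + 9*sin(3*x)/170 + C1*cos(2*x)*exp(-3*x) + C2*exp(-3*x)*sin(2*x).
Apply the initial conditions: f(0) = 1/85 + C1 = 5 and f'(0) = 27/170 - 3*C1 + 2*C2 = -4. Solving gives C1 = 424/85, C2 = 1837/340.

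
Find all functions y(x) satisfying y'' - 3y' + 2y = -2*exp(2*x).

y = C1*exp(2*x) + C2*exp(x) - 2*x*exp(2*x)

Characteristic equation r² - 3r + 2 = 0 factors as (r - 2)(r - 1) = 0, so r = 2, 1.
Hence y_h = C1*exp(2*x) + C2*exp(x).
Since exp(2*x) solves the homogeneous equation (r = 2 is a root of multiplicity 1), multiply the trial by x. Try y_p = A*x*exp(2*x). Substituting into the equation and dividing by exp(2*x) gives A = -2, so y_p = -2*x*exp(2*x).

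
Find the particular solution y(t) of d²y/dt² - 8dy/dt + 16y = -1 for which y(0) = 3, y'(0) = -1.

Characteristic equation r² - 8r + 16 = 0 has discriminant (-8)² - 4·(16) = 0, so r = 4 is a repeated root.
Hence y_h = (C1 + C2*t)*exp(4*t).
For the particular solution try y_p = A0. Substituting and matching coefficients of each power of t gives A0 = -1/16, so y_p = -1/16.
General solution: y = -1/16 + C1*exp(4*t) + C2*t*exp(4*t).
Apply the initial conditions: y(0) = -1/16 + C1 = 3 and y'(0) = C2 + 4*C1 = -1. Solving gives C1 = 49/16, C2 = -53/4.

y = -1/16 + 49*exp(4*t)/16 - 53*t*exp(4*t)/4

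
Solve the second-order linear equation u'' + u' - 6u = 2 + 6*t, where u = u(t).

u = -1/2 - t + C1*exp(2*t) + C2*exp(-3*t)

Characteristic equation r² + r - 6 = 0 factors as (r - 2)(r + 3) = 0, so r = 2, -3.
Hence u_h = C1*exp(2*t) + C2*exp(-3*t).
For the particular solution try u_p = A0 + A1*t. Substituting and matching coefficients of each power of t gives A0 = -1/2, A1 = -1, so u_p = -1/2 - t.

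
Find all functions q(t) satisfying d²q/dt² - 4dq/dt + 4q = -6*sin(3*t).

q = -72*cos(3*t)/169 + 30*sin(3*t)/169 + C1*exp(2*t) + C2*t*exp(2*t)

Characteristic equation r² - 4r + 4 = 0 has discriminant (-4)² - 4·(4) = 0, so r = 2 is a repeated root.
Hence q_h = (C1 + C2*t)*exp(2*t).
Try q_p = A*cos(3*t) + B*sin(3*t). Substituting and equating the coefficients of cos(3t) and sin(3t) gives A = -72/169, B = 30/169, so q_p = -72*cos(3*t)/169 + 30*sin(3*t)/169.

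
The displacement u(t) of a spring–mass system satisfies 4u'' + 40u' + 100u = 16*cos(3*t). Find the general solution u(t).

Divide through by 4: u'' + 10u' + 25u = 4*cos(3*t).
Characteristic equation r² + 10r + 25 = 0 has discriminant (10)² - 4·(25) = 0, so r = -5 is a repeated root.
Hence u_h = (C1 + C2*t)*exp(-5*t).
Try u_p = A*cos(3*t) + B*sin(3*t). Substituting and equating the coefficients of cos(3t) and sin(3t) gives A = 16/289, B = 30/289, so u_p = 16*cos(3*t)/289 + 30*sin(3*t)/289.

u = 16*cos(3*t)/289 + 30*sin(3*t)/289 + C1*exp(-5*t) + C2*t*exp(-5*t)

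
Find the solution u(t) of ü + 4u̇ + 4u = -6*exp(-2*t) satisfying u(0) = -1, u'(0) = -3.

u = -exp(-2*t) - 5*t*exp(-2*t) - 3*t**2*exp(-2*t)

Characteristic equation r² + 4r + 4 = 0 has discriminant (4)² - 4·(4) = 0, so r = -2 is a repeated root.
Hence u_h = (C1 + C2*t)*exp(-2*t).
Since exp(-2*t) solves the homogeneous equation (r = -2 is a root of multiplicity 2), multiply the trial by t^2. Try u_p = A*t^2*exp(-2*t). Substituting into the equation and dividing by exp(-2*t) gives A = -3, so u_p = -3*t^2*exp(-2*t).
General solution: u = C1*exp(-2*t) - 3*t^2*exp(-2*t) + C2*t*exp(-2*t).
Apply the initial conditions: u(0) = C1 = -1 and u'(0) = C2 - 2*C1 = -3. Solving gives C1 = -1, C2 = -5.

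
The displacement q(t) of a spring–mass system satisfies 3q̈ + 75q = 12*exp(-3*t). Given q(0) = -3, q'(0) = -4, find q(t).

q = -62*sin(5*t)/85 - 53*cos(5*t)/17 + 2*exp(-3*t)/17

Divide through by 3: q'' + 25q = 4*exp(-3*t).
Characteristic equation r² + 25 = 0 has discriminant (0)² - 4·(25) = -100 < 0, so r = ± 5i.
Hence q_h = C1*cos(5*t) + C2*sin(5*t).
Try q_p = A*exp(-3*t). Substituting into the equation and dividing by exp(-3*t) gives A = 2/17, so q_p = 2*exp(-3*t)/17.
General solution: q = 2*exp(-3*t)/17 + C1*cos(5*t) + C2*sin(5*t).
Apply the initial conditions: q(0) = 2/17 + C1 = -3 and q'(0) = -6/17 + 5*C2 = -4. Solving gives C1 = -53/17, C2 = -62/85.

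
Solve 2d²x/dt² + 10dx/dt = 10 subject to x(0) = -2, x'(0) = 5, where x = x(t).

x = -6/5 + t - 4*exp(-5*t)/5

Divide through by 2: x'' + 5x' = 5.
Characteristic equation r² + 5r = 0 factors as (r + 5)r = 0, so r = -5, 0.
Hence x_h = C1*exp(-5*t) + C2.
Since 1 solves the homogeneous equation (r = 0 is a root of multiplicity 1), multiply the trial by t. Try x_p = A*t. Substituting into the equation and dividing by 1 gives A = 1, so x_p = t.
General solution: x = C2 + t + C1*exp(-5*t).
Apply the initial conditions: x(0) = C1 + C2 = -2 and x'(0) = 1 - 5*C1 = 5. Solving gives C1 = -4/5, C2 = -6/5.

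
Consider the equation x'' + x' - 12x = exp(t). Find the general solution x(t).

x = -exp(t)/10 + C1*exp(3*t) + C2*exp(-4*t)

Characteristic equation r² + r - 12 = 0 factors as (r - 3)(r + 4) = 0, so r = 3, -4.
Hence x_h = C1*exp(3*t) + C2*exp(-4*t).
Try x_p = A*exp(t). Substituting into the equation and dividing by exp(t) gives A = -1/10, so x_p = -exp(t)/10.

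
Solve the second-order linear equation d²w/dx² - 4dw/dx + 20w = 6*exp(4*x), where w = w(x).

Characteristic equation r² - 4r + 20 = 0 has discriminant (-4)² - 4·(20) = -64 < 0, so r = 2 ± 4i.
Hence w_h = C1*cos(4*x)*exp(2*x) + C2*exp(2*x)*sin(4*x).
Try w_p = A*exp(4*x). Substituting into the equation and dividing by exp(4*x) gives A = 3/10, so w_p = 3*exp(4*x)/10.

w = 3*exp(4*x)/10 + C1*cos(4*x)*exp(2*x) + C2*exp(2*x)*sin(4*x)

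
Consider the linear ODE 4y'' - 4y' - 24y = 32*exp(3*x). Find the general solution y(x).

y = C1*exp(-2*x) + C2*exp(3*x) + 8*x*exp(3*x)/5

Divide through by 4: y'' - y' - 6y = 8*exp(3*x).
Characteristic equation r² - r - 6 = 0 factors as (r + 2)(r - 3) = 0, so r = -2, 3.
Hence y_h = C1*exp(-2*x) + C2*exp(3*x).
Since exp(3*x) solves the homogeneous equation (r = 3 is a root of multiplicity 1), multiply the trial by x. Try y_p = A*x*exp(3*x). Substituting into the equation and dividing by exp(3*x) gives A = 8/5, so y_p = 8*x*exp(3*x)/5.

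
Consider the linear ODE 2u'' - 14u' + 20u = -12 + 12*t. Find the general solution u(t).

u = -9/50 + 3*t/5 + C1*exp(5*t) + C2*exp(2*t)

Divide through by 2: u'' - 7u' + 10u = -6 + 6*t.
Characteristic equation r² - 7r + 10 = 0 factors as (r - 5)(r - 2) = 0, so r = 5, 2.
Hence u_h = C1*exp(5*t) + C2*exp(2*t).
For the particular solution try u_p = A0 + A1*t. Substituting and matching coefficients of each power of t gives A0 = -9/50, A1 = 3/5, so u_p = -9/50 + 3*t/5.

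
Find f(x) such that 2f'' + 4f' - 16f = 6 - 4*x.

f = -5/16 + x/4 + C1*exp(-4*x) + C2*exp(2*x)

Divide through by 2: f'' + 2f' - 8f = 3 - 2*x.
Characteristic equation r² + 2r - 8 = 0 factors as (r + 4)(r - 2) = 0, so r = -4, 2.
Hence f_h = C1*exp(-4*x) + C2*exp(2*x).
For the particular solution try f_p = A0 + A1*x. Substituting and matching coefficients of each power of x gives A0 = -5/16, A1 = 1/4, so f_p = -5/16 + x/4.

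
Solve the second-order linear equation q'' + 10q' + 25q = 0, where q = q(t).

q = C1*exp(-5*t) + C2*t*exp(-5*t)

Characteristic equation r² + 10r + 25 = 0 has discriminant (10)² - 4·(25) = 0, so r = -5 is a repeated root.
Hence q_h = (C1 + C2*t)*exp(-5*t).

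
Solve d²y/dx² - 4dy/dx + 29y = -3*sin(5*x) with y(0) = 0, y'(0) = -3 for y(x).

Characteristic equation r² - 4r + 29 = 0 has discriminant (-4)² - 4·(29) = -100 < 0, so r = 2 ± 5i.
Hence y_h = C1*cos(5*x)*exp(2*x) + C2*exp(2*x)*sin(5*x).
Try y_p = A*cos(5*x) + B*sin(5*x). Substituting and equating the coefficients of cos(5x) and sin(5x) gives A = -15/104, B = -3/104, so y_p = -15*cos(5*x)/104 - 3*sin(5*x)/104.
General solution: y = -15*cos(5*x)/104 - 3*sin(5*x)/104 + C1*cos(5*x)*exp(2*x) + C2*exp(2*x)*sin(5*x).
Apply the initial conditions: y(0) = -15/104 + C1 = 0 and y'(0) = -15/104 + 2*C1 + 5*C2 = -3. Solving gives C1 = 15/104, C2 = -327/520.

y = -15*cos(5*x)/104 - 3*sin(5*x)/104 - 327*exp(2*x)*sin(5*x)/520 + 15*cos(5*x)*exp(2*x)/104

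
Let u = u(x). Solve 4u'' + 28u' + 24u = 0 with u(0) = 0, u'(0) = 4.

Divide through by 4: u'' + 7u' + 6u = 0.
Characteristic equation r² + 7r + 6 = 0 factors as (r + 1)(r + 6) = 0, so r = -1, -6.
Hence u_h = C1*exp(-x) + C2*exp(-6*x).
Apply the initial conditions: u(0) = C1 + C2 = 0 and u'(0) = -C1 - 6*C2 = 4. Solving gives C1 = 4/5, C2 = -4/5.

u = -4*exp(-6*x)/5 + 4*exp(-x)/5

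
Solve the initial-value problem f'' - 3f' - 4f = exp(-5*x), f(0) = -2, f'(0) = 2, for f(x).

f = -41*exp(-x)/20 + exp(-5*x)/36 + exp(4*x)/45

Characteristic equation r² - 3r - 4 = 0 factors as (r + 1)(r - 4) = 0, so r = -1, 4.
Hence f_h = C1*exp(-x) + C2*exp(4*x).
Try f_p = A*exp(-5*x). Substituting into the equation and dividing by exp(-5*x) gives A = 1/36, so f_p = exp(-5*x)/36.
General solution: f = exp(-5*x)/36 + C1*exp(-x) + C2*exp(4*x).
Apply the initial conditions: f(0) = 1/36 + C1 + C2 = -2 and f'(0) = -5/36 - C1 + 4*C2 = 2. Solving gives C1 = -41/20, C2 = 1/45.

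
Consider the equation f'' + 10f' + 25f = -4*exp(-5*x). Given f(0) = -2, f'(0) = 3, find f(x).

f = -2*exp(-5*x) - 7*x*exp(-5*x) - 2*x**2*exp(-5*x)

Characteristic equation r² + 10r + 25 = 0 has discriminant (10)² - 4·(25) = 0, so r = -5 is a repeated root.
Hence f_h = (C1 + C2*x)*exp(-5*x).
Since exp(-5*x) solves the homogeneous equation (r = -5 is a root of multiplicity 2), multiply the trial by x^2. Try f_p = A*x^2*exp(-5*x). Substituting into the equation and dividing by exp(-5*x) gives A = -2, so f_p = -2*x^2*exp(-5*x).
General solution: f = C1*exp(-5*x) - 2*x^2*exp(-5*x) + C2*x*exp(-5*x).
Apply the initial conditions: f(0) = C1 = -2 and f'(0) = C2 - 5*C1 = 3. Solving gives C1 = -2, C2 = -7.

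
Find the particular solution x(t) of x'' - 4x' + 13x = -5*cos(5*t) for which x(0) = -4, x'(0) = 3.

x = 15*cos(5*t)/136 + 25*sin(5*t)/136 - 559*cos(3*t)*exp(2*t)/136 + 467*exp(2*t)*sin(3*t)/136

Characteristic equation r² - 4r + 13 = 0 has discriminant (-4)² - 4·(13) = -36 < 0, so r = 2 ± 3i.
Hence x_h = C1*cos(3*t)*exp(2*t) + C2*exp(2*t)*sin(3*t).
Try x_p = A*cos(5*t) + B*sin(5*t). Substituting and equating the coefficients of cos(5t) and sin(5t) gives A = 15/136, B = 25/136, so x_p = 15*cos(5*t)/136 + 25*sin(5*t)/136.
General solution: x = 15*cos(5*t)/136 + 25*sin(5*t)/136 + C1*cos(3*t)*exp(2*t) + C2*exp(2*t)*sin(3*t).
Apply the initial conditions: x(0) = 15/136 + C1 = -4 and x'(0) = 125/136 + 2*C1 + 3*C2 = 3. Solving gives C1 = -559/136, C2 = 467/136.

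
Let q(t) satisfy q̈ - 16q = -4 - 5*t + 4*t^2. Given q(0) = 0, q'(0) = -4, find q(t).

q = 7/32 - 83*exp(4*t)/128 - t**2/4 + 5*t/16 + 55*exp(-4*t)/128

Characteristic equation r² - 16 = 0 factors as (r + 4)(r - 4) = 0, so r = -4, 4.
Hence q_h = C1*exp(-4*t) + C2*exp(4*t).
For the particular solution try q_p = A0 + A1*t + A2*t^2. Substituting and matching coefficients of each power of t gives A0 = 7/32, A1 = 5/16, A2 = -1/4, so q_p = 7/32 - t^2/4 + 5*t/16.
General solution: q = 7/32 - t^2/4 + 5*t/16 + C1*exp(-4*t) + C2*exp(4*t).
Apply the initial conditions: q(0) = 7/32 + C1 + C2 = 0 and q'(0) = 5/16 - 4*C1 + 4*C2 = -4. Solving gives C1 = 55/128, C2 = -83/128.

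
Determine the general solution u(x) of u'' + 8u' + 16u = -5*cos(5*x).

Characteristic equation r² + 8r + 16 = 0 has discriminant (8)² - 4·(16) = 0, so r = -4 is a repeated root.
Hence u_h = (C1 + C2*x)*exp(-4*x).
Try u_p = A*cos(5*x) + B*sin(5*x). Substituting and equating the coefficients of cos(5x) and sin(5x) gives A = 45/1681, B = -200/1681, so u_p = -200*sin(5*x)/1681 + 45*cos(5*x)/1681.

u = -200*sin(5*x)/1681 + 45*cos(5*x)/1681 + C1*exp(-4*x) + C2*x*exp(-4*x)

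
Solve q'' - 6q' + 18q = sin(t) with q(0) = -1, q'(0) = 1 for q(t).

q = 6*cos(t)/325 + 17*sin(t)/325 - 331*cos(3*t)*exp(3*t)/325 + 1301*exp(3*t)*sin(3*t)/975

Characteristic equation r² - 6r + 18 = 0 has discriminant (-6)² - 4·(18) = -36 < 0, so r = 3 ± 3i.
Hence q_h = C1*cos(3*t)*exp(3*t) + C2*exp(3*t)*sin(3*t).
Try q_p = A*cos(t) + B*sin(t). Substituting and equating the coefficients of cos(t) and sin(t) gives A = 6/325, B = 17/325, so q_p = 6*cos(t)/325 + 17*sin(t)/325.
General solution: q = 6*cos(t)/325 + 17*sin(t)/325 + C1*cos(3*t)*exp(3*t) + C2*exp(3*t)*sin(3*t).
Apply the initial conditions: q(0) = 6/325 + C1 = -1 and q'(0) = 17/325 + 3*C1 + 3*C2 = 1. Solving gives C1 = -331/325, C2 = 1301/975.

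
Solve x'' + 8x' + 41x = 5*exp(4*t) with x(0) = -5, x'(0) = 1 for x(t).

x = 5*exp(4*t)/89 - 1731*exp(-4*t)*sin(5*t)/445 - 450*cos(5*t)*exp(-4*t)/89

Characteristic equation r² + 8r + 41 = 0 has discriminant (8)² - 4·(41) = -100 < 0, so r = -4 ± 5i.
Hence x_h = C1*cos(5*t)*exp(-4*t) + C2*exp(-4*t)*sin(5*t).
Try x_p = A*exp(4*t). Substituting into the equation and dividing by exp(4*t) gives A = 5/89, so x_p = 5*exp(4*t)/89.
General solution: x = 5*exp(4*t)/89 + C1*cos(5*t)*exp(-4*t) + C2*exp(-4*t)*sin(5*t).
Apply the initial conditions: x(0) = 5/89 + C1 = -5 and x'(0) = 20/89 - 4*C1 + 5*C2 = 1. Solving gives C1 = -450/89, C2 = -1731/445.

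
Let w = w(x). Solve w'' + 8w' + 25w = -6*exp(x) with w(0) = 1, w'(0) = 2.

w = -3*exp(x)/17 + 20*cos(3*x)*exp(-4*x)/17 + 39*exp(-4*x)*sin(3*x)/17

Characteristic equation r² + 8r + 25 = 0 has discriminant (8)² - 4·(25) = -36 < 0, so r = -4 ± 3i.
Hence w_h = C1*cos(3*x)*exp(-4*x) + C2*exp(-4*x)*sin(3*x).
Try w_p = A*exp(x). Substituting into the equation and dividing by exp(x) gives A = -3/17, so w_p = -3*exp(x)/17.
General solution: w = -3*exp(x)/17 + C1*cos(3*x)*exp(-4*x) + C2*exp(-4*x)*sin(3*x).
Apply the initial conditions: w(0) = -3/17 + C1 = 1 and w'(0) = -3/17 - 4*C1 + 3*C2 = 2. Solving gives C1 = 20/17, C2 = 39/17.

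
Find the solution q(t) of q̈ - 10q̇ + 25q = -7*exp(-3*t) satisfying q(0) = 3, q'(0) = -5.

q = -7*exp(-3*t)/64 + 199*exp(5*t)/64 - 167*t*exp(5*t)/8

Characteristic equation r² - 10r + 25 = 0 has discriminant (-10)² - 4·(25) = 0, so r = 5 is a repeated root.
Hence q_h = (C1 + C2*t)*exp(5*t).
Try q_p = A*exp(-3*t). Substituting into the equation and dividing by exp(-3*t) gives A = -7/64, so q_p = -7*exp(-3*t)/64.
General solution: q = -7*exp(-3*t)/64 + C1*exp(5*t) + C2*t*exp(5*t).
Apply the initial conditions: q(0) = -7/64 + C1 = 3 and q'(0) = 21/64 + C2 + 5*C1 = -5. Solving gives C1 = 199/64, C2 = -167/8.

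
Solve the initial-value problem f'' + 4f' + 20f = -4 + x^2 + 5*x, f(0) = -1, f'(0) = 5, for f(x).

f = -251/1000 + x**2/20 + 23*x/100 - 749*cos(4*x)*exp(-2*x)/1000 + 409*exp(-2*x)*sin(4*x)/500

Characteristic equation r² + 4r + 20 = 0 has discriminant (4)² - 4·(20) = -64 < 0, so r = -2 ± 4i.
Hence f_h = C1*cos(4*x)*exp(-2*x) + C2*exp(-2*x)*sin(4*x).
For the particular solution try f_p = A0 + A1*x + A2*x^2. Substituting and matching coefficients of each power of x gives A0 = -251/1000, A1 = 23/100, A2 = 1/20, so f_p = -251/1000 + x^2/20 + 23*x/100.
General solution: f = -251/1000 + x^2/20 + 23*x/100 + C1*cos(4*x)*exp(-2*x) + C2*exp(-2*x)*sin(4*x).
Apply the initial conditions: f(0) = -251/1000 + C1 = -1 and f'(0) = 23/100 - 2*C1 + 4*C2 = 5. Solving gives C1 = -749/1000, C2 = 409/500.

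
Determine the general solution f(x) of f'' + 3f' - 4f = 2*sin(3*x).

f = -13*sin(3*x)/125 - 9*cos(3*x)/125 + C1*exp(-4*x) + C2*exp(x)

Characteristic equation r² + 3r - 4 = 0 factors as (r + 4)(r - 1) = 0, so r = -4, 1.
Hence f_h = C1*exp(-4*x) + C2*exp(x).
Try f_p = A*cos(3*x) + B*sin(3*x). Substituting and equating the coefficients of cos(3x) and sin(3x) gives A = -9/125, B = -13/125, so f_p = -13*sin(3*x)/125 - 9*cos(3*x)/125.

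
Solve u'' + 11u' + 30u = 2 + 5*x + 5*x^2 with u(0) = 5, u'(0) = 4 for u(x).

u = 53/1350 - 1553*exp(-6*x)/54 + x**2/6 + 2*x/45 + 843*exp(-5*x)/25

Characteristic equation r² + 11r + 30 = 0 factors as (r + 6)(r + 5) = 0, so r = -6, -5.
Hence u_h = C1*exp(-6*x) + C2*exp(-5*x).
For the particular solution try u_p = A0 + A1*x + A2*x^2. Substituting and matching coefficients of each power of x gives A0 = 53/1350, A1 = 2/45, A2 = 1/6, so u_p = 53/1350 + x^2/6 + 2*x/45.
General solution: u = 53/1350 + x^2/6 + 2*x/45 + C1*exp(-6*x) + C2*exp(-5*x).
Apply the initial conditions: u(0) = 53/1350 + C1 + C2 = 5 and u'(0) = 2/45 - 6*C1 - 5*C2 = 4. Solving gives C1 = -1553/54, C2 = 843/25.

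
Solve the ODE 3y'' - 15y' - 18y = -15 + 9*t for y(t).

y = 5/4 - t/2 + C1*exp(-t) + C2*exp(6*t)

Divide through by 3: y'' - 5y' - 6y = -5 + 3*t.
Characteristic equation r² - 5r - 6 = 0 factors as (r + 1)(r - 6) = 0, so r = -1, 6.
Hence y_h = C1*exp(-t) + C2*exp(6*t).
For the particular solution try y_p = A0 + A1*t. Substituting and matching coefficients of each power of t gives A0 = 5/4, A1 = -1/2, so y_p = 5/4 - t/2.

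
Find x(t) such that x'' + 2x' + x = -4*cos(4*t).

Characteristic equation r² + 2r + 1 = 0 has discriminant (2)² - 4·(1) = 0, so r = -1 is a repeated root.
Hence x_h = (C1 + C2*t)*exp(-t).
Try x_p = A*cos(4*t) + B*sin(4*t). Substituting and equating the coefficients of cos(4t) and sin(4t) gives A = 60/289, B = -32/289, so x_p = -32*sin(4*t)/289 + 60*cos(4*t)/289.

x = -32*sin(4*t)/289 + 60*cos(4*t)/289 + C1*exp(-t) + C2*t*exp(-t)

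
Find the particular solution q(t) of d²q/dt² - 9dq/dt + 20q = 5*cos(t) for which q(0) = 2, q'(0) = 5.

q = -53*exp(5*t)/26 - 45*sin(t)/442 + 65*exp(4*t)/17 + 95*cos(t)/442

Characteristic equation r² - 9r + 20 = 0 factors as (r - 5)(r - 4) = 0, so r = 5, 4.
Hence q_h = C1*exp(5*t) + C2*exp(4*t).
Try q_p = A*cos(t) + B*sin(t). Substituting and equating the coefficients of cos(t) and sin(t) gives A = 95/442, B = -45/442, so q_p = -45*sin(t)/442 + 95*cos(t)/442.
General solution: q = -45*sin(t)/442 + 95*cos(t)/442 + C1*exp(5*t) + C2*exp(4*t).
Apply the initial conditions: q(0) = 95/442 + C1 + C2 = 2 and q'(0) = -45/442 + 4*C2 + 5*C1 = 5. Solving gives C1 = -53/26, C2 = 65/17.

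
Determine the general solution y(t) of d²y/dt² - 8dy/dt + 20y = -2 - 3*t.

y = -4/25 - 3*t/20 + C1*cos(2*t)*exp(4*t) + C2*exp(4*t)*sin(2*t)

Characteristic equation r² - 8r + 20 = 0 has discriminant (-8)² - 4·(20) = -16 < 0, so r = 4 ± 2i.
Hence y_h = C1*cos(2*t)*exp(4*t) + C2*exp(4*t)*sin(2*t).
For the particular solution try y_p = A0 + A1*t. Substituting and matching coefficients of each power of t gives A0 = -4/25, A1 = -3/20, so y_p = -4/25 - 3*t/20.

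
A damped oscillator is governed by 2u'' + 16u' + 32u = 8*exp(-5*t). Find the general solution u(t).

Divide through by 2: u'' + 8u' + 16u = 4*exp(-5*t).
Characteristic equation r² + 8r + 16 = 0 has discriminant (8)² - 4·(16) = 0, so r = -4 is a repeated root.
Hence u_h = (C1 + C2*t)*exp(-4*t).
Try u_p = A*exp(-5*t). Substituting into the equation and dividing by exp(-5*t) gives A = 4, so u_p = 4*exp(-5*t).

u = 4*exp(-5*t) + C1*exp(-4*t) + C2*t*exp(-4*t)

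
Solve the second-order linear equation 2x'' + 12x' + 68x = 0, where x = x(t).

x = C1*cos(5*t)*exp(-3*t) + C2*exp(-3*t)*sin(5*t)

Divide through by 2: x'' + 6x' + 34x = 0.
Characteristic equation r² + 6r + 34 = 0 has discriminant (6)² - 4·(34) = -100 < 0, so r = -3 ± 5i.
Hence x_h = C1*cos(5*t)*exp(-3*t) + C2*exp(-3*t)*sin(5*t).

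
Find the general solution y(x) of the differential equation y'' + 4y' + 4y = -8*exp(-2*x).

Characteristic equation r² + 4r + 4 = 0 has discriminant (4)² - 4·(4) = 0, so r = -2 is a repeated root.
Hence y_h = (C1 + C2*x)*exp(-2*x).
Since exp(-2*x) solves the homogeneous equation (r = -2 is a root of multiplicity 2), multiply the trial by x^2. Try y_p = A*x^2*exp(-2*x). Substituting into the equation and dividing by exp(-2*x) gives A = -4, so y_p = -4*x^2*exp(-2*x).

y = C1*exp(-2*x) - 4*x**2*exp(-2*x) + C2*x*exp(-2*x)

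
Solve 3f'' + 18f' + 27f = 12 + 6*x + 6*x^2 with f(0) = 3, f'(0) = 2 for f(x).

f = 4/9 - 2*x/27 + 2*x**2/9 + 23*exp(-3*x)/9 + 263*x*exp(-3*x)/27

Divide through by 3: f'' + 6f' + 9f = 4 + 2*x + 2*x^2.
Characteristic equation r² + 6r + 9 = 0 has discriminant (6)² - 4·(9) = 0, so r = -3 is a repeated root.
Hence f_h = (C1 + C2*x)*exp(-3*x).
For the particular solution try f_p = A0 + A1*x + A2*x^2. Substituting and matching coefficients of each power of x gives A0 = 4/9, A1 = -2/27, A2 = 2/9, so f_p = 4/9 - 2*x/27 + 2*x^2/9.
General solution: f = 4/9 - 2*x/27 + 2*x^2/9 + C1*exp(-3*x) + C2*x*exp(-3*x).
Apply the initial conditions: f(0) = 4/9 + C1 = 3 and f'(0) = -2/27 + C2 - 3*C1 = 2. Solving gives C1 = 23/9, C2 = 263/27.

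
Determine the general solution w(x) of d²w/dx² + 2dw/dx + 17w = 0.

Characteristic equation r² + 2r + 17 = 0 has discriminant (2)² - 4·(17) = -64 < 0, so r = -1 ± 4i.
Hence w_h = C1*cos(4*x)*exp(-x) + C2*exp(-x)*sin(4*x).

w = C1*cos(4*x)*exp(-x) + C2*exp(-x)*sin(4*x)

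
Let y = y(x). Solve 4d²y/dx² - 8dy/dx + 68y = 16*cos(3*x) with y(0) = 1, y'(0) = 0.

y = -6*sin(3*x)/25 + 8*cos(3*x)/25 + exp(x)*sin(4*x)/100 + 17*cos(4*x)*exp(x)/25

Divide through by 4: y'' - 2y' + 17y = 4*cos(3*x).
Characteristic equation r² - 2r + 17 = 0 has discriminant (-2)² - 4·(17) = -64 < 0, so r = 1 ± 4i.
Hence y_h = C1*cos(4*x)*exp(x) + C2*exp(x)*sin(4*x).
Try y_p = A*cos(3*x) + B*sin(3*x). Substituting and equating the coefficients of cos(3x) and sin(3x) gives A = 8/25, B = -6/25, so y_p = -6*sin(3*x)/25 + 8*cos(3*x)/25.
General solution: y = -6*sin(3*x)/25 + 8*cos(3*x)/25 + C1*cos(4*x)*exp(x) + C2*exp(x)*sin(4*x).
Apply the initial conditions: y(0) = 8/25 + C1 = 1 and y'(0) = -18/25 + C1 + 4*C2 = 0. Solving gives C1 = 17/25, C2 = 1/100.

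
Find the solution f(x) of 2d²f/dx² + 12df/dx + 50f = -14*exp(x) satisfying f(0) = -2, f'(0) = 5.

Divide through by 2: f'' + 6f' + 25f = -7*exp(x).
Characteristic equation r² + 6r + 25 = 0 has discriminant (6)² - 4·(25) = -64 < 0, so r = -3 ± 4i.
Hence f_h = C1*cos(4*x)*exp(-3*x) + C2*exp(-3*x)*sin(4*x).
Try f_p = A*exp(x). Substituting into the equation and dividing by exp(x) gives A = -7/32, so f_p = -7*exp(x)/32.
General solution: f = -7*exp(x)/32 + C1*cos(4*x)*exp(-3*x) + C2*exp(-3*x)*sin(4*x).
Apply the initial conditions: f(0) = -7/32 + C1 = -2 and f'(0) = -7/32 - 3*C1 + 4*C2 = 5. Solving gives C1 = -57/32, C2 = -1/32.

f = -7*exp(x)/32 - 57*cos(4*x)*exp(-3*x)/32 - exp(-3*x)*sin(4*x)/32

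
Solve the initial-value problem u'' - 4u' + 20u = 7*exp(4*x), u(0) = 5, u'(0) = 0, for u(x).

Characteristic equation r² - 4r + 20 = 0 has discriminant (-4)² - 4·(20) = -64 < 0, so r = 2 ± 4i.
Hence u_h = C1*cos(4*x)*exp(2*x) + C2*exp(2*x)*sin(4*x).
Try u_p = A*exp(4*x). Substituting into the equation and dividing by exp(4*x) gives A = 7/20, so u_p = 7*exp(4*x)/20.
General solution: u = 7*exp(4*x)/20 + C1*cos(4*x)*exp(2*x) + C2*exp(2*x)*sin(4*x).
Apply the initial conditions: u(0) = 7/20 + C1 = 5 and u'(0) = 7/5 + 2*C1 + 4*C2 = 0. Solving gives C1 = 93/20, C2 = -107/40.

u = 7*exp(4*x)/20 - 107*exp(2*x)*sin(4*x)/40 + 93*cos(4*x)*exp(2*x)/20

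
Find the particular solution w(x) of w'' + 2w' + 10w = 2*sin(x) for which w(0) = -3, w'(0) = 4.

Characteristic equation r² + 2r + 10 = 0 has discriminant (2)² - 4·(10) = -36 < 0, so r = -1 ± 3i.
Hence w_h = C1*cos(3*x)*exp(-x) + C2*exp(-x)*sin(3*x).
Try w_p = A*cos(x) + B*sin(x). Substituting and equating the coefficients of cos(x) and sin(x) gives A = -4/85, B = 18/85, so w_p = -4*cos(x)/85 + 18*sin(x)/85.
General solution: w = -4*cos(x)/85 + 18*sin(x)/85 + C1*cos(3*x)*exp(-x) + C2*exp(-x)*sin(3*x).
Apply the initial conditions: w(0) = -4/85 + C1 = -3 and w'(0) = 18/85 - C1 + 3*C2 = 4. Solving gives C1 = -251/85, C2 = 71/255.

w = -4*cos(x)/85 + 18*sin(x)/85 - 251*cos(3*x)*exp(-x)/85 + 71*exp(-x)*sin(3*x)/255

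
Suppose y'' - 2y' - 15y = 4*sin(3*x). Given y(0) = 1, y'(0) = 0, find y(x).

y = -8*sin(3*x)/51 + 2*cos(3*x)/51 + 13*exp(-3*x)/24 + 57*exp(5*x)/136

Characteristic equation r² - 2r - 15 = 0 factors as (r - 5)(r + 3) = 0, so r = 5, -3.
Hence y_h = C1*exp(5*x) + C2*exp(-3*x).
Try y_p = A*cos(3*x) + B*sin(3*x). Substituting and equating the coefficients of cos(3x) and sin(3x) gives A = 2/51, B = -8/51, so y_p = -8*sin(3*x)/51 + 2*cos(3*x)/51.
General solution: y = -8*sin(3*x)/51 + 2*cos(3*x)/51 + C1*exp(5*x) + C2*exp(-3*x).
Apply the initial conditions: y(0) = 2/51 + C1 + C2 = 1 and y'(0) = -8/17 - 3*C2 + 5*C1 = 0. Solving gives C1 = 57/136, C2 = 13/24.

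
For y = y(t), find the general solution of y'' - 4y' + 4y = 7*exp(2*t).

y = C1*exp(2*t) + 7*t**2*exp(2*t)/2 + C2*t*exp(2*t)

Characteristic equation r² - 4r + 4 = 0 has discriminant (-4)² - 4·(4) = 0, so r = 2 is a repeated root.
Hence y_h = (C1 + C2*t)*exp(2*t).
Since exp(2*t) solves the homogeneous equation (r = 2 is a root of multiplicity 2), multiply the trial by t^2. Try y_p = A*t^2*exp(2*t). Substituting into the equation and dividing by exp(2*t) gives A = 7/2, so y_p = 7*t^2*exp(2*t)/2.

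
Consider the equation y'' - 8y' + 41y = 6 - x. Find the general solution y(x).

Characteristic equation r² - 8r + 41 = 0 has discriminant (-8)² - 4·(41) = -100 < 0, so r = 4 ± 5i.
Hence y_h = C1*cos(5*x)*exp(4*x) + C2*exp(4*x)*sin(5*x).
For the particular solution try y_p = A0 + A1*x. Substituting and matching coefficients of each power of x gives A0 = 238/1681, A1 = -1/41, so y_p = 238/1681 - x/41.

y = 238/1681 - x/41 + C1*cos(5*x)*exp(4*x) + C2*exp(4*x)*sin(5*x)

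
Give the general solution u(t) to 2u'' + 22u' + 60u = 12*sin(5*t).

Divide through by 2: u'' + 11u' + 30u = 6*sin(5*t).
Characteristic equation r² + 11r + 30 = 0 factors as (r + 5)(r + 6) = 0, so r = -5, -6.
Hence u_h = C1*exp(-5*t) + C2*exp(-6*t).
Try u_p = A*cos(5*t) + B*sin(5*t). Substituting and equating the coefficients of cos(5t) and sin(5t) gives A = -33/305, B = 3/305, so u_p = -33*cos(5*t)/305 + 3*sin(5*t)/305.

u = -33*cos(5*t)/305 + 3*sin(5*t)/305 + C1*exp(-5*t) + C2*exp(-6*t)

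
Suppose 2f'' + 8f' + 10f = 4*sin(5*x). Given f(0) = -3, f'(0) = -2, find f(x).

Divide through by 2: f'' + 4f' + 5f = 2*sin(5*x).
Characteristic equation r² + 4r + 5 = 0 has discriminant (4)² - 4·(5) = -4 < 0, so r = -2 ± i.
Hence f_h = C1*cos(x)*exp(-2*x) + C2*exp(-2*x)*sin(x).
Try f_p = A*cos(5*x) + B*sin(5*x). Substituting and equating the coefficients of cos(5x) and sin(5x) gives A = -1/20, B = -1/20, so f_p = -cos(5*x)/20 - sin(5*x)/20.
General solution: f = -cos(5*x)/20 - sin(5*x)/20 + C1*cos(x)*exp(-2*x) + C2*exp(-2*x)*sin(x).
Apply the initial conditions: f(0) = -1/20 + C1 = -3 and f'(0) = -1/4 + C2 - 2*C1 = -2. Solving gives C1 = -59/20, C2 = -153/20.

f = -cos(5*x)/20 - sin(5*x)/20 - 153*exp(-2*x)*sin(x)/20 - 59*cos(x)*exp(-2*x)/20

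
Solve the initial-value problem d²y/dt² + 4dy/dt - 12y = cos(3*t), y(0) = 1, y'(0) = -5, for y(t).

y = -7*cos(3*t)/195 + 4*sin(3*t)/195 + 15*exp(2*t)/104 + 107*exp(-6*t)/120

Characteristic equation r² + 4r - 12 = 0 factors as (r - 2)(r + 6) = 0, so r = 2, -6.
Hence y_h = C1*exp(2*t) + C2*exp(-6*t).
Try y_p = A*cos(3*t) + B*sin(3*t). Substituting and equating the coefficients of cos(3t) and sin(3t) gives A = -7/195, B = 4/195, so y_p = -7*cos(3*t)/195 + 4*sin(3*t)/195.
General solution: y = -7*cos(3*t)/195 + 4*sin(3*t)/195 + C1*exp(2*t) + C2*exp(-6*t).
Apply the initial conditions: y(0) = -7/195 + C1 + C2 = 1 and y'(0) = 4/65 - 6*C2 + 2*C1 = -5. Solving gives C1 = 15/104, C2 = 107/120.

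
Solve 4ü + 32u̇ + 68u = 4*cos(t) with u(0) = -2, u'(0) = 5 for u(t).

Divide through by 4: u'' + 8u' + 17u = cos(t).
Characteristic equation r² + 8r + 17 = 0 has discriminant (8)² - 4·(17) = -4 < 0, so r = -4 ± i.
Hence u_h = C1*cos(t)*exp(-4*t) + C2*exp(-4*t)*sin(t).
Try u_p = A*cos(t) + B*sin(t). Substituting and equating the coefficients of cos(t) and sin(t) gives A = 1/20, B = 1/40, so u_p = cos(t)/20 + sin(t)/40.
General solution: u = cos(t)/20 + sin(t)/40 + C1*cos(t)*exp(-4*t) + C2*exp(-4*t)*sin(t).
Apply the initial conditions: u(0) = 1/20 + C1 = -2 and u'(0) = 1/40 + C2 - 4*C1 = 5. Solving gives C1 = -41/20, C2 = -129/40.

u = cos(t)/20 + sin(t)/40 - 129*exp(-4*t)*sin(t)/40 - 41*cos(t)*exp(-4*t)/20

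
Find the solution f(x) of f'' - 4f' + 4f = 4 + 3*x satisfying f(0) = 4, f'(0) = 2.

Characteristic equation r² - 4r + 4 = 0 has discriminant (-4)² - 4·(4) = 0, so r = 2 is a repeated root.
Hence f_h = (C1 + C2*x)*exp(2*x).
For the particular solution try f_p = A0 + A1*x. Substituting and matching coefficients of each power of x gives A0 = 7/4, A1 = 3/4, so f_p = 7/4 + 3*x/4.
General solution: f = 7/4 + 3*x/4 + C1*exp(2*x) + C2*x*exp(2*x).
Apply the initial conditions: f(0) = 7/4 + C1 = 4 and f'(0) = 3/4 + C2 + 2*C1 = 2. Solving gives C1 = 9/4, C2 = -13/4.

f = 7/4 + 3*x/4 + 9*exp(2*x)/4 - 13*x*exp(2*x)/4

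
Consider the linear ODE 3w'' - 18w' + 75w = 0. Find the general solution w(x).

w = C1*cos(4*x)*exp(3*x) + C2*exp(3*x)*sin(4*x)

Divide through by 3: w'' - 6w' + 25w = 0.
Characteristic equation r² - 6r + 25 = 0 has discriminant (-6)² - 4·(25) = -64 < 0, so r = 3 ± 4i.
Hence w_h = C1*cos(4*x)*exp(3*x) + C2*exp(3*x)*sin(4*x).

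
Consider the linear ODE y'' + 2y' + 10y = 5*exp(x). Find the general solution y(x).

Characteristic equation r² + 2r + 10 = 0 has discriminant (2)² - 4·(10) = -36 < 0, so r = -1 ± 3i.
Hence y_h = C1*cos(3*x)*exp(-x) + C2*exp(-x)*sin(3*x).
Try y_p = A*exp(x). Substituting into the equation and dividing by exp(x) gives A = 5/13, so y_p = 5*exp(x)/13.

y = 5*exp(x)/13 + C1*cos(3*x)*exp(-x) + C2*exp(-x)*sin(3*x)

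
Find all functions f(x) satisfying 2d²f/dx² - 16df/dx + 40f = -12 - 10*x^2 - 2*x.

f = -3/8 - x/4 - x**2/4 + C1*cos(2*x)*exp(4*x) + C2*exp(4*x)*sin(2*x)

Divide through by 2: f'' - 8f' + 20f = -6 - x - 5*x^2.
Characteristic equation r² - 8r + 20 = 0 has discriminant (-8)² - 4·(20) = -16 < 0, so r = 4 ± 2i.
Hence f_h = C1*cos(2*x)*exp(4*x) + C2*exp(4*x)*sin(2*x).
For the particular solution try f_p = A0 + A1*x + A2*x^2. Substituting and matching coefficients of each power of x gives A0 = -3/8, A1 = -1/4, A2 = -1/4, so f_p = -3/8 - x/4 - x^2/4.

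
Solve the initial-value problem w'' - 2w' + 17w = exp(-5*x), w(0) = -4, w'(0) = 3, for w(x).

w = exp(-5*x)/52 - 209*cos(4*x)*exp(x)/52 + 185*exp(x)*sin(4*x)/104

Characteristic equation r² - 2r + 17 = 0 has discriminant (-2)² - 4·(17) = -64 < 0, so r = 1 ± 4i.
Hence w_h = C1*cos(4*x)*exp(x) + C2*exp(x)*sin(4*x).
Try w_p = A*exp(-5*x). Substituting into the equation and dividing by exp(-5*x) gives A = 1/52, so w_p = exp(-5*x)/52.
General solution: w = exp(-5*x)/52 + C1*cos(4*x)*exp(x) + C2*exp(x)*sin(4*x).
Apply the initial conditions: w(0) = 1/52 + C1 = -4 and w'(0) = -5/52 + C1 + 4*C2 = 3. Solving gives C1 = -209/52, C2 = 185/104.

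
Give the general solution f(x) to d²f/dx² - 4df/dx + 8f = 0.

f = C1*cos(2*x)*exp(2*x) + C2*exp(2*x)*sin(2*x)

Characteristic equation r² - 4r + 8 = 0 has discriminant (-4)² - 4·(8) = -16 < 0, so r = 2 ± 2i.
Hence f_h = C1*cos(2*x)*exp(2*x) + C2*exp(2*x)*sin(2*x).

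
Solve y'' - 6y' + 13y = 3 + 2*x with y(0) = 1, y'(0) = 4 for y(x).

Characteristic equation r² - 6r + 13 = 0 has discriminant (-6)² - 4·(13) = -16 < 0, so r = 3 ± 2i.
Hence y_h = C1*cos(2*x)*exp(3*x) + C2*exp(3*x)*sin(2*x).
For the particular solution try y_p = A0 + A1*x. Substituting and matching coefficients of each power of x gives A0 = 51/169, A1 = 2/13, so y_p = 51/169 + 2*x/13.
General solution: y = 51/169 + 2*x/13 + C1*cos(2*x)*exp(3*x) + C2*exp(3*x)*sin(2*x).
Apply the initial conditions: y(0) = 51/169 + C1 = 1 and y'(0) = 2/13 + 2*C2 + 3*C1 = 4. Solving gives C1 = 118/169, C2 = 148/169.

y = 51/169 + 2*x/13 + 118*cos(2*x)*exp(3*x)/169 + 148*exp(3*x)*sin(2*x)/169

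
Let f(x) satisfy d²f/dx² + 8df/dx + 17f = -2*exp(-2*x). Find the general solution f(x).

Characteristic equation r² + 8r + 17 = 0 has discriminant (8)² - 4·(17) = -4 < 0, so r = -4 ± i.
Hence f_h = C1*cos(x)*exp(-4*x) + C2*exp(-4*x)*sin(x).
Try f_p = A*exp(-2*x). Substituting into the equation and dividing by exp(-2*x) gives A = -2/5, so f_p = -2*exp(-2*x)/5.

f = -2*exp(-2*x)/5 + C1*cos(x)*exp(-4*x) + C2*exp(-4*x)*sin(x)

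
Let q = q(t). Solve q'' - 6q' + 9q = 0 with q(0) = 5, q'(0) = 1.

q = 5*exp(3*t) - 14*t*exp(3*t)

Characteristic equation r² - 6r + 9 = 0 has discriminant (-6)² - 4·(9) = 0, so r = 3 is a repeated root.
Hence q_h = (C1 + C2*t)*exp(3*t).
Apply the initial conditions: q(0) = C1 = 5 and q'(0) = C2 + 3*C1 = 1. Solving gives C1 = 5, C2 = -14.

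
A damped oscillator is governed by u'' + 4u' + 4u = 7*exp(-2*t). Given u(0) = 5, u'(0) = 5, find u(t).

Characteristic equation r² + 4r + 4 = 0 has discriminant (4)² - 4·(4) = 0, so r = -2 is a repeated root.
Hence u_h = (C1 + C2*t)*exp(-2*t).
Since exp(-2*t) solves the homogeneous equation (r = -2 is a root of multiplicity 2), multiply the trial by t^2. Try u_p = A*t^2*exp(-2*t). Substituting into the equation and dividing by exp(-2*t) gives A = 7/2, so u_p = 7*t^2*exp(-2*t)/2.
General solution: u = C1*exp(-2*t) + 7*t^2*exp(-2*t)/2 + C2*t*exp(-2*t).
Apply the initial conditions: u(0) = C1 = 5 and u'(0) = C2 - 2*C1 = 5. Solving gives C1 = 5, C2 = 15.

u = 5*exp(-2*t) + 15*t*exp(-2*t) + 7*t**2*exp(-2*t)/2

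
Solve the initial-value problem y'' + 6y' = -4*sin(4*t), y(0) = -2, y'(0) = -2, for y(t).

y = -5/2 + sin(4*t)/13 + 3*cos(4*t)/26 + 5*exp(-6*t)/13

Characteristic equation r² + 6r = 0 factors as (r + 6)r = 0, so r = -6, 0.
Hence y_h = C1*exp(-6*t) + C2.
Try y_p = A*cos(4*t) + B*sin(4*t). Substituting and equating the coefficients of cos(4t) and sin(4t) gives A = 3/26, B = 1/13, so y_p = sin(4*t)/13 + 3*cos(4*t)/26.
General solution: y = C2 + sin(4*t)/13 + 3*cos(4*t)/26 + C1*exp(-6*t).
Apply the initial conditions: y(0) = 3/26 + C1 + C2 = -2 and y'(0) = 4/13 - 6*C1 = -2. Solving gives C1 = 5/13, C2 = -5/2.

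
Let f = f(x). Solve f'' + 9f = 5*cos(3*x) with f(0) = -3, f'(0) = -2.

Characteristic equation r² + 9 = 0 has discriminant (0)² - 4·(9) = -36 < 0, so r = ± 3i.
Hence f_h = C1*cos(3*x) + C2*sin(3*x).
Since ±3i are characteristic roots, multiply the trial by x. Try f_p = x*(A*cos(3*x) + B*sin(3*x)). Substituting and equating the coefficients of cos(3x) and sin(3x) gives A = 0, B = 5/6, so f_p = 5*x*sin(3*x)/6.
General solution: f = C1*cos(3*x) + C2*sin(3*x) + 5*x*sin(3*x)/6.
Apply the initial conditions: f(0) = C1 = -3 and f'(0) = 3*C2 = -2. Solving gives C1 = -3, C2 = -2/3.

f = -3*cos(3*x) - 2*sin(3*x)/3 + 5*x*sin(3*x)/6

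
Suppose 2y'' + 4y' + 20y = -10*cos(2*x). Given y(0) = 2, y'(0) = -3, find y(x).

y = -15*cos(2*x)/26 - 5*sin(2*x)/13 + 3*exp(-x)*sin(3*x)/26 + 67*cos(3*x)*exp(-x)/26

Divide through by 2: y'' + 2y' + 10y = -5*cos(2*x).
Characteristic equation r² + 2r + 10 = 0 has discriminant (2)² - 4·(10) = -36 < 0, so r = -1 ± 3i.
Hence y_h = C1*cos(3*x)*exp(-x) + C2*exp(-x)*sin(3*x).
Try y_p = A*cos(2*x) + B*sin(2*x). Substituting and equating the coefficients of cos(2x) and sin(2x) gives A = -15/26, B = -5/13, so y_p = -15*cos(2*x)/26 - 5*sin(2*x)/13.
General solution: y = -15*cos(2*x)/26 - 5*sin(2*x)/13 + C1*cos(3*x)*exp(-x) + C2*exp(-x)*sin(3*x).
Apply the initial conditions: y(0) = -15/26 + C1 = 2 and y'(0) = -10/13 - C1 + 3*C2 = -3. Solving gives C1 = 67/26, C2 = 3/26.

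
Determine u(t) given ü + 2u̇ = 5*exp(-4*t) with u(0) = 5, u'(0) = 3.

u = 57/8 - 11*exp(-2*t)/4 + 5*exp(-4*t)/8

Characteristic equation r² + 2r = 0 factors as (r + 2)r = 0, so r = -2, 0.
Hence u_h = C1*exp(-2*t) + C2.
Try u_p = A*exp(-4*t). Substituting into the equation and dividing by exp(-4*t) gives A = 5/8, so u_p = 5*exp(-4*t)/8.
General solution: u = C2 + 5*exp(-4*t)/8 + C1*exp(-2*t).
Apply the initial conditions: u(0) = 5/8 + C1 + C2 = 5 and u'(0) = -5/2 - 2*C1 = 3. Solving gives C1 = -11/4, C2 = 57/8.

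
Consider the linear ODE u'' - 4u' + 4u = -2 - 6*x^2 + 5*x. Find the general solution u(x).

u = -3/2 - 7*x/4 - 3*x**2/2 + C1*exp(2*x) + C2*x*exp(2*x)

Characteristic equation r² - 4r + 4 = 0 has discriminant (-4)² - 4·(4) = 0, so r = 2 is a repeated root.
Hence u_h = (C1 + C2*x)*exp(2*x).
For the particular solution try u_p = A0 + A1*x + A2*x^2. Substituting and matching coefficients of each power of x gives A0 = -3/2, A1 = -7/4, A2 = -3/2, so u_p = -3/2 - 7*x/4 - 3*x^2/2.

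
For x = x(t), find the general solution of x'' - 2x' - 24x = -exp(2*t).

x = exp(2*t)/24 + C1*exp(6*t) + C2*exp(-4*t)

Characteristic equation r² - 2r - 24 = 0 factors as (r - 6)(r + 4) = 0, so r = 6, -4.
Hence x_h = C1*exp(6*t) + C2*exp(-4*t).
Try x_p = A*exp(2*t). Substituting into the equation and dividing by exp(2*t) gives A = 1/24, so x_p = exp(2*t)/24.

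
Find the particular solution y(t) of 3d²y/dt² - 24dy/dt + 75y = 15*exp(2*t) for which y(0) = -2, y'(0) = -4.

y = 5*exp(2*t)/13 - 31*cos(3*t)*exp(4*t)/13 + 62*exp(4*t)*sin(3*t)/39

Divide through by 3: y'' - 8y' + 25y = 5*exp(2*t).
Characteristic equation r² - 8r + 25 = 0 has discriminant (-8)² - 4·(25) = -36 < 0, so r = 4 ± 3i.
Hence y_h = C1*cos(3*t)*exp(4*t) + C2*exp(4*t)*sin(3*t).
Try y_p = A*exp(2*t). Substituting into the equation and dividing by exp(2*t) gives A = 5/13, so y_p = 5*exp(2*t)/13.
General solution: y = 5*exp(2*t)/13 + C1*cos(3*t)*exp(4*t) + C2*exp(4*t)*sin(3*t).
Apply the initial conditions: y(0) = 5/13 + C1 = -2 and y'(0) = 10/13 + 3*C2 + 4*C1 = -4. Solving gives C1 = -31/13, C2 = 62/39.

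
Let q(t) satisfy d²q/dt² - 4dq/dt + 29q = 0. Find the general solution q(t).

Characteristic equation r² - 4r + 29 = 0 has discriminant (-4)² - 4·(29) = -100 < 0, so r = 2 ± 5i.
Hence q_h = C1*cos(5*t)*exp(2*t) + C2*exp(2*t)*sin(5*t).

q = C1*cos(5*t)*exp(2*t) + C2*exp(2*t)*sin(5*t)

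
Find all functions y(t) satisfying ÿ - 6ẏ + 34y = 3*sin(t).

y = 2*cos(t)/125 + 11*sin(t)/125 + C1*cos(5*t)*exp(3*t) + C2*exp(3*t)*sin(5*t)

Characteristic equation r² - 6r + 34 = 0 has discriminant (-6)² - 4·(34) = -100 < 0, so r = 3 ± 5i.
Hence y_h = C1*cos(5*t)*exp(3*t) + C2*exp(3*t)*sin(5*t).
Try y_p = A*cos(t) + B*sin(t). Substituting and equating the coefficients of cos(t) and sin(t) gives A = 2/125, B = 11/125, so y_p = 2*cos(t)/125 + 11*sin(t)/125.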